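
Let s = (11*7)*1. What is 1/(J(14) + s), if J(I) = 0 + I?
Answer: 1/91 ≈ 0.010989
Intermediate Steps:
s = 77 (s = 77*1 = 77)
J(I) = I
1/(J(14) + s) = 1/(14 + 77) = 1/91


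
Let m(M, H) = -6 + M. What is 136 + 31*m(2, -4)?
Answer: 12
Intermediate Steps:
136 + 31*m(2, -4) = 136 + 31*(-6 + 2) = 136 + 31*(-4) = 136 - 124 = 12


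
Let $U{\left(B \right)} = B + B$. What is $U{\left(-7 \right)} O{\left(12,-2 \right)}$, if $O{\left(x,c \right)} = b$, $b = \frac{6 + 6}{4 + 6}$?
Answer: $- \frac{84}{5} \approx -16.8$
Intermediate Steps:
$U{\left(B \right)} = 2 B$
$b = \frac{6}{5}$ ($b = \frac{12}{10} = 12 \cdot \frac{1}{10} = \frac{6}{5} \approx 1.2$)
$O{\left(x,c \right)} = \frac{6}{5}$
$U{\left(-7 \right)} O{\left(12,-2 \right)} = 2 \left(-7\right) \frac{6}{5} = \left(-14\right) \frac{6}{5} = - \frac{84}{5}$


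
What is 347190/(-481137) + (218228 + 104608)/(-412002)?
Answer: -16576184384/11012744793 ≈ -1.5052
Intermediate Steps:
347190/(-481137) + (218228 + 104608)/(-412002) = 347190*(-1/481137) + 322836*(-1/412002) = -115730/160379 - 53806/68667 = -16576184384/11012744793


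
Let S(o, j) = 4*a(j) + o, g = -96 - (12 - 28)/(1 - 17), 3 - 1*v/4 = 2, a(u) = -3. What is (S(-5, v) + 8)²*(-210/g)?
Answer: 17010/97 ≈ 175.36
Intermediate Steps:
v = 4 (v = 12 - 4*2 = 12 - 8 = 4)
g = -97 (g = -96 - (-16)/(-16) = -96 - (-16)*(-1)/16 = -96 - 1*1 = -96 - 1 = -97)
S(o, j) = -12 + o (S(o, j) = 4*(-3) + o = -12 + o)
(S(-5, v) + 8)²*(-210/g) = ((-12 - 5) + 8)²*(-210/(-97)) = (-17 + 8)²*(-210*(-1/97)) = (-9)²*(210/97) = 81*(210/97) = 17010/97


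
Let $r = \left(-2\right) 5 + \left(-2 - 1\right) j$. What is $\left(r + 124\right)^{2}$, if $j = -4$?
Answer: $15876$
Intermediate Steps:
$r = 2$ ($r = \left(-2\right) 5 + \left(-2 - 1\right) \left(-4\right) = -10 - -12 = -10 + 12 = 2$)
$\left(r + 124\right)^{2} = \left(2 + 124\right)^{2} = 126^{2} = 15876$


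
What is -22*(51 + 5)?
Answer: -1232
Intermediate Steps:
-22*(51 + 5) = -22*56 = -1232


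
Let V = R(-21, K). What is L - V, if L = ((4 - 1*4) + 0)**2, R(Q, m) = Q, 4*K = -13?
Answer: 21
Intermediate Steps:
K = -13/4 (K = (1/4)*(-13) = -13/4 ≈ -3.2500)
L = 0 (L = ((4 - 4) + 0)**2 = (0 + 0)**2 = 0**2 = 0)
V = -21
L - V = 0 - 1*(-21) = 0 + 21 = 21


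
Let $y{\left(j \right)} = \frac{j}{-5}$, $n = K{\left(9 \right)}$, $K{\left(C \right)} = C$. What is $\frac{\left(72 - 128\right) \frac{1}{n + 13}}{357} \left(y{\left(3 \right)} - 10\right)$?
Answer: $\frac{212}{2805} \approx 0.075579$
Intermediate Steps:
$n = 9$
$y{\left(j \right)} = - \frac{j}{5}$ ($y{\left(j \right)} = j \left(- \frac{1}{5}\right) = - \frac{j}{5}$)
$\frac{\left(72 - 128\right) \frac{1}{n + 13}}{357} \left(y{\left(3 \right)} - 10\right) = \frac{\left(72 - 128\right) \frac{1}{9 + 13}}{357} \left(\left(- \frac{1}{5}\right) 3 - 10\right) = - \frac{56}{22} \cdot \frac{1}{357} \left(- \frac{3}{5} - 10\right) = \left(-56\right) \frac{1}{22} \cdot \frac{1}{357} \left(- \frac{53}{5}\right) = \left(- \frac{28}{11}\right) \frac{1}{357} \left(- \frac{53}{5}\right) = \left(- \frac{4}{561}\right) \left(- \frac{53}{5}\right) = \frac{212}{2805}$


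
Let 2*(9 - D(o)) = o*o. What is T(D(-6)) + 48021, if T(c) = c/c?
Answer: 48022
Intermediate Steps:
D(o) = 9 - o²/2 (D(o) = 9 - o*o/2 = 9 - o²/2)
T(c) = 1
T(D(-6)) + 48021 = 1 + 48021 = 48022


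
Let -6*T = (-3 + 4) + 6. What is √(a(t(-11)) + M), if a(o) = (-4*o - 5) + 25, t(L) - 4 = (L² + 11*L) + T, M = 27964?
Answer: √251754/3 ≈ 167.25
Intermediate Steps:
T = -7/6 (T = -((-3 + 4) + 6)/6 = -(1 + 6)/6 = -⅙*7 = -7/6 ≈ -1.1667)
t(L) = 17/6 + L² + 11*L (t(L) = 4 + ((L² + 11*L) - 7/6) = 4 + (-7/6 + L² + 11*L) = 17/6 + L² + 11*L)
a(o) = 20 - 4*o (a(o) = (-5 - 4*o) + 25 = 20 - 4*o)
√(a(t(-11)) + M) = √((20 - 4*(17/6 + (-11)² + 11*(-11))) + 27964) = √((20 - 4*(17/6 + 121 - 121)) + 27964) = √((20 - 4*17/6) + 27964) = √((20 - 34/3) + 27964) = √(26/3 + 27964) = √(83918/3) = √251754/3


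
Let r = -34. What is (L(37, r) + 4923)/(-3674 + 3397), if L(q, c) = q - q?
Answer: -4923/277 ≈ -17.773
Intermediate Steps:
L(q, c) = 0
(L(37, r) + 4923)/(-3674 + 3397) = (0 + 4923)/(-3674 + 3397) = 4923/(-277) = 4923*(-1/277) = -4923/277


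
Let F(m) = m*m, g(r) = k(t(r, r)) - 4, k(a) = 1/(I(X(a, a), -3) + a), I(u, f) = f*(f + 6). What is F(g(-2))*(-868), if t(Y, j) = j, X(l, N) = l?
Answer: -1757700/121 ≈ -14526.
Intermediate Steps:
I(u, f) = f*(6 + f)
k(a) = 1/(-9 + a) (k(a) = 1/(-3*(6 - 3) + a) = 1/(-3*3 + a) = 1/(-9 + a))
g(r) = -4 + 1/(-9 + r) (g(r) = 1/(-9 + r) - 4 = -4 + 1/(-9 + r))
F(m) = m**2
F(g(-2))*(-868) = ((37 - 4*(-2))/(-9 - 2))**2*(-868) = ((37 + 8)/(-11))**2*(-868) = (-1/11*45)**2*(-868) = (-45/11)**2*(-868) = (2025/121)*(-868) = -1757700/121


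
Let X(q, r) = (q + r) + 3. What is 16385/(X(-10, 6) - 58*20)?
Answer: -16385/1161 ≈ -14.113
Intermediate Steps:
X(q, r) = 3 + q + r
16385/(X(-10, 6) - 58*20) = 16385/((3 - 10 + 6) - 58*20) = 16385/(-1 - 1160) = 16385/(-1161) = 16385*(-1/1161) = -16385/1161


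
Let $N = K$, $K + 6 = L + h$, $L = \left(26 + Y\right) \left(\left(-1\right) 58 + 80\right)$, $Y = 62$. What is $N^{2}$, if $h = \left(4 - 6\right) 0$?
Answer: $3724900$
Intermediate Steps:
$h = 0$ ($h = \left(-2\right) 0 = 0$)
$L = 1936$ ($L = \left(26 + 62\right) \left(\left(-1\right) 58 + 80\right) = 88 \left(-58 + 80\right) = 88 \cdot 22 = 1936$)
$K = 1930$ ($K = -6 + \left(1936 + 0\right) = -6 + 1936 = 1930$)
$N = 1930$
$N^{2} = 1930^{2} = 3724900$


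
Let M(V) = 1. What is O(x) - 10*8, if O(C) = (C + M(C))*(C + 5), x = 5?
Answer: -20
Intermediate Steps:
O(C) = (1 + C)*(5 + C) (O(C) = (C + 1)*(C + 5) = (1 + C)*(5 + C))
O(x) - 10*8 = (5 + 5² + 6*5) - 10*8 = (5 + 25 + 30) - 80 = 60 - 80 = -20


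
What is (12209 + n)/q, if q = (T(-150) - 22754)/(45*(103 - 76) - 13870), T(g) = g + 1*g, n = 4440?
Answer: 210693095/23054 ≈ 9139.1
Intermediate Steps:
T(g) = 2*g (T(g) = g + g = 2*g)
q = 23054/12655 (q = (2*(-150) - 22754)/(45*(103 - 76) - 13870) = (-300 - 22754)/(45*27 - 13870) = -23054/(1215 - 13870) = -23054/(-12655) = -23054*(-1/12655) = 23054/12655 ≈ 1.8217)
(12209 + n)/q = (12209 + 4440)/(23054/12655) = 16649*(12655/23054) = 210693095/23054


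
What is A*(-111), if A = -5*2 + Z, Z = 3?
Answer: 777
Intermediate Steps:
A = -7 (A = -5*2 + 3 = -10 + 3 = -7)
A*(-111) = -7*(-111) = 777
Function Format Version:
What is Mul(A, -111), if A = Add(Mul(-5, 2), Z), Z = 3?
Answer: 777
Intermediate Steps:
A = -7 (A = Add(Mul(-5, 2), 3) = Add(-10, 3) = -7)
Mul(A, -111) = Mul(-7, -111) = 777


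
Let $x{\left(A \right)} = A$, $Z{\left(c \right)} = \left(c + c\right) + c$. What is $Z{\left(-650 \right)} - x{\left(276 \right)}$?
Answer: $-2226$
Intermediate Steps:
$Z{\left(c \right)} = 3 c$ ($Z{\left(c \right)} = 2 c + c = 3 c$)
$Z{\left(-650 \right)} - x{\left(276 \right)} = 3 \left(-650\right) - 276 = -1950 - 276 = -2226$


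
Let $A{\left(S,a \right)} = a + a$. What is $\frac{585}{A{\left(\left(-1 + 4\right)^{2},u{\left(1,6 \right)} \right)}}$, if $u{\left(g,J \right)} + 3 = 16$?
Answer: $\frac{45}{2} \approx 22.5$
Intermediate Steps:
$u{\left(g,J \right)} = 13$ ($u{\left(g,J \right)} = -3 + 16 = 13$)
$A{\left(S,a \right)} = 2 a$
$\frac{585}{A{\left(\left(-1 + 4\right)^{2},u{\left(1,6 \right)} \right)}} = \frac{585}{2 \cdot 13} = \frac{585}{26} = 585 \cdot \frac{1}{26} = \frac{45}{2}$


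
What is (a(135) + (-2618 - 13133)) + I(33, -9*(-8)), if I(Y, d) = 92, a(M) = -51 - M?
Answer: -15845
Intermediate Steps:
(a(135) + (-2618 - 13133)) + I(33, -9*(-8)) = ((-51 - 1*135) + (-2618 - 13133)) + 92 = ((-51 - 135) - 15751) + 92 = (-186 - 15751) + 92 = -15937 + 92 = -15845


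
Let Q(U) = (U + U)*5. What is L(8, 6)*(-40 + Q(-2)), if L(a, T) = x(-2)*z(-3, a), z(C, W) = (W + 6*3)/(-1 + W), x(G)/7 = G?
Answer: 3120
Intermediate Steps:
x(G) = 7*G
z(C, W) = (18 + W)/(-1 + W) (z(C, W) = (W + 18)/(-1 + W) = (18 + W)/(-1 + W))
L(a, T) = -14*(18 + a)/(-1 + a) (L(a, T) = (7*(-2))*((18 + a)/(-1 + a)) = -14*(18 + a)/(-1 + a))
Q(U) = 10*U (Q(U) = (2*U)*5 = 10*U)
L(8, 6)*(-40 + Q(-2)) = (14*(-18 - 1*8)/(-1 + 8))*(-40 + 10*(-2)) = (14*(-18 - 8)/7)*(-40 - 20) = (14*(⅐)*(-26))*(-60) = -52*(-60) = 3120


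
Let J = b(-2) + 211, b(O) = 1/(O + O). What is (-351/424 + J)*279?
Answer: 24832953/424 ≈ 58568.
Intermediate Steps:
b(O) = 1/(2*O)
J = 843/4 (J = (½)/(-2) + 211 = (½)*(-½) + 211 = -¼ + 211 = 843/4 ≈ 210.75)
(-351/424 + J)*279 = (-351/424 + 843/4)*279 = (89007/424)*279 = 24832953/424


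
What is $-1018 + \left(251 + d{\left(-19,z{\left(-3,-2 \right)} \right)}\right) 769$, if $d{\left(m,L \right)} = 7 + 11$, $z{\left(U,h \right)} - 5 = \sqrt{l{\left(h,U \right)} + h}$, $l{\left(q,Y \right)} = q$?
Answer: $205843$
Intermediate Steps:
$z{\left(U,h \right)} = 5 + \sqrt{2} \sqrt{h}$ ($z{\left(U,h \right)} = 5 + \sqrt{h + h} = 5 + \sqrt{2 h} = 5 + \sqrt{2} \sqrt{h}$)
$d{\left(m,L \right)} = 18$
$-1018 + \left(251 + d{\left(-19,z{\left(-3,-2 \right)} \right)}\right) 769 = -1018 + \left(251 + 18\right) 769 = -1018 + 269 \cdot 769 = -1018 + 206861 = 205843$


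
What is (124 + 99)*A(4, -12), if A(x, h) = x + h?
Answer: -1784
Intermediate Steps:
A(x, h) = h + x
(124 + 99)*A(4, -12) = (124 + 99)*(-12 + 4) = 223*(-8) = -1784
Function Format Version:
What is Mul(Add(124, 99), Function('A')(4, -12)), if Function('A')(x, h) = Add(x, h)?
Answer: -1784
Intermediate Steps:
Function('A')(x, h) = Add(h, x)
Mul(Add(124, 99), Function('A')(4, -12)) = Mul(Add(124, 99), Add(-12, 4)) = Mul(223, -8) = -1784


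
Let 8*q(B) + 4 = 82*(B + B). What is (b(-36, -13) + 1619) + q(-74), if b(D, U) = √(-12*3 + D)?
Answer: 203/2 + 6*I*√2 ≈ 101.5 + 8.4853*I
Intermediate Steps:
b(D, U) = √(-36 + D)
q(B) = -½ + 41*B/2 (q(B) = -½ + (82*(B + B))/8 = -½ + (82*(2*B))/8 = -½ + (164*B)/8 = -½ + 41*B/2)
(b(-36, -13) + 1619) + q(-74) = (√(-36 - 36) + 1619) + (-½ + (41/2)*(-74)) = (√(-72) + 1619) + (-½ - 1517) = (6*I*√2 + 1619) - 3035/2 = (1619 + 6*I*√2) - 3035/2 = 203/2 + 6*I*√2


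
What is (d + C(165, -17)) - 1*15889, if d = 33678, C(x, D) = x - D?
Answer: 17971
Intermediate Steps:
(d + C(165, -17)) - 1*15889 = (33678 + (165 - 1*(-17))) - 1*15889 = (33678 + (165 + 17)) - 15889 = (33678 + 182) - 15889 = 33860 - 15889 = 17971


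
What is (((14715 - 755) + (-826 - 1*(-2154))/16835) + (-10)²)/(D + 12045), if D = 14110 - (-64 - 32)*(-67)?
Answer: 1452156/2037035 ≈ 0.71288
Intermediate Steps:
D = 7678 (D = 14110 - (-96)*(-67) = 14110 - 1*6432 = 14110 - 6432 = 7678)
(((14715 - 755) + (-826 - 1*(-2154))/16835) + (-10)²)/(D + 12045) = (((14715 - 755) + (-826 - 1*(-2154))/16835) + (-10)²)/(7678 + 12045) = ((13960 + (-826 + 2154)*(1/16835)) + 100)/19723 = ((13960 + 1328*(1/16835)) + 100)*(1/19723) = ((13960 + 1328/16835) + 100)*(1/19723) = (235017928/16835 + 100)*(1/19723) = (236701428/16835)*(1/19723) = 1452156/2037035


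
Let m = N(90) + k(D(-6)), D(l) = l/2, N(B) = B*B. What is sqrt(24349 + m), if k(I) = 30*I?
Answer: sqrt(32359) ≈ 179.89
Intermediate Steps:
N(B) = B**2
D(l) = l/2 (D(l) = l*(1/2) = l/2)
m = 8010 (m = 90**2 + 30*((1/2)*(-6)) = 8100 + 30*(-3) = 8100 - 90 = 8010)
sqrt(24349 + m) = sqrt(24349 + 8010) = sqrt(32359)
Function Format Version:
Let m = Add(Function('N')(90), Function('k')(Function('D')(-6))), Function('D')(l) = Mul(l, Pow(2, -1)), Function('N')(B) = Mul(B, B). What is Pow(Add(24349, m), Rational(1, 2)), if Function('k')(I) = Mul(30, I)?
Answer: Pow(32359, Rational(1, 2)) ≈ 179.89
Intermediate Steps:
Function('N')(B) = Pow(B, 2)
Function('D')(l) = Mul(Rational(1, 2), l) (Function('D')(l) = Mul(l, Rational(1, 2)) = Mul(Rational(1, 2), l))
m = 8010 (m = Add(Pow(90, 2), Mul(30, Mul(Rational(1, 2), -6))) = Add(8100, Mul(30, -3)) = Add(8100, -90) = 8010)
Pow(Add(24349, m), Rational(1, 2)) = Pow(Add(24349, 8010), Rational(1, 2)) = Pow(32359, Rational(1, 2))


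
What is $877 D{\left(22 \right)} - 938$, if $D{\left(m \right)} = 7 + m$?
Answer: $24495$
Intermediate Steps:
$877 D{\left(22 \right)} - 938 = 877 \left(7 + 22\right) - 938 = 877 \cdot 29 - 938 = 25433 - 938 = 24495$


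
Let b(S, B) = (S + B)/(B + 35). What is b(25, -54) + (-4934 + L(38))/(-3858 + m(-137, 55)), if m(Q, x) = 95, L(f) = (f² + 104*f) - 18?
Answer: 100691/71497 ≈ 1.4083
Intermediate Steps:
L(f) = -18 + f² + 104*f
b(S, B) = (B + S)/(35 + B)
b(25, -54) + (-4934 + L(38))/(-3858 + m(-137, 55)) = (-54 + 25)/(35 - 54) + (-4934 + (-18 + 38² + 104*38))/(-3858 + 95) = -29/(-19) + (-4934 + (-18 + 1444 + 3952))/(-3763) = -1/19*(-29) + (-4934 + 5378)*(-1/3763) = 29/19 + 444*(-1/3763) = 29/19 - 444/3763 = 100691/71497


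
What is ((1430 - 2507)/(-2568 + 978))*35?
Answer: 2513/106 ≈ 23.708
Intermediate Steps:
((1430 - 2507)/(-2568 + 978))*35 = -1077/(-1590)*35 = -1077*(-1/1590)*35 = (359/530)*35 = 2513/106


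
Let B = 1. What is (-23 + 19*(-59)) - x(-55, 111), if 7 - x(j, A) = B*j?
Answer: -1206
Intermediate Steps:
x(j, A) = 7 - j
(-23 + 19*(-59)) - x(-55, 111) = (-23 + 19*(-59)) - (7 - 1*(-55)) = (-23 - 1121) - (7 + 55) = -1144 - 1*62 = -1144 - 62 = -1206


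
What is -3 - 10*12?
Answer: -123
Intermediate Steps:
-3 - 10*12 = -3 - 120 = -123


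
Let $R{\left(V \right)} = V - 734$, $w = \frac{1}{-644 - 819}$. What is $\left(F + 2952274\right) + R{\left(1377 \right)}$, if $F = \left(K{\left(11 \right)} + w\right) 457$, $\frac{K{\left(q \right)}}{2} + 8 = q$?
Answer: $\frac{4324128660}{1463} \approx 2.9557 \cdot 10^{6}$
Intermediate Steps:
$w = - \frac{1}{1463}$ ($w = \frac{1}{-1463} = - \frac{1}{1463} \approx -0.00068353$)
$K{\left(q \right)} = -16 + 2 q$
$R{\left(V \right)} = -734 + V$
$F = \frac{4011089}{1463}$ ($F = \left(\left(-16 + 2 \cdot 11\right) - \frac{1}{1463}\right) 457 = \left(\left(-16 + 22\right) - \frac{1}{1463}\right) 457 = \left(6 - \frac{1}{1463}\right) 457 = \frac{8777}{1463} \cdot 457 = \frac{4011089}{1463} \approx 2741.7$)
$\left(F + 2952274\right) + R{\left(1377 \right)} = \left(\frac{4011089}{1463} + 2952274\right) + \left(-734 + 1377\right) = \frac{4323187951}{1463} + 643 = \frac{4324128660}{1463}$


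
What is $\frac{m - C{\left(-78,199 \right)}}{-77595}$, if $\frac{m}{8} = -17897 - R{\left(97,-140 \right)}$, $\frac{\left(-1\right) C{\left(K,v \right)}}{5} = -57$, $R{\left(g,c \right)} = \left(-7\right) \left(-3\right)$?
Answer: $\frac{143629}{77595} \approx 1.851$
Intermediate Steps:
$R{\left(g,c \right)} = 21$
$C{\left(K,v \right)} = 285$ ($C{\left(K,v \right)} = \left(-5\right) \left(-57\right) = 285$)
$m = -143344$ ($m = 8 \left(-17897 - 21\right) = 8 \left(-17918\right) = -143344$)
$\frac{m - C{\left(-78,199 \right)}}{-77595} = \frac{-143344 - 285}{-77595} = \left(-143344 - 285\right) \left(- \frac{1}{77595}\right) = \left(-143629\right) \left(- \frac{1}{77595}\right) = \frac{143629}{77595}$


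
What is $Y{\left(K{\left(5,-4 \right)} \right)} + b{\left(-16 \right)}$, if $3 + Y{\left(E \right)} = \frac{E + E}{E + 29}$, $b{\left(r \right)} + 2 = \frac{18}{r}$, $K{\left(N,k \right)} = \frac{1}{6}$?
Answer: $- \frac{8559}{1400} \approx -6.1136$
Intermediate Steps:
$K{\left(N,k \right)} = \frac{1}{6}$
$b{\left(r \right)} = -2 + \frac{18}{r}$
$Y{\left(E \right)} = -3 + \frac{2 E}{29 + E}$ ($Y{\left(E \right)} = -3 + \frac{E + E}{E + 29} = -3 + \frac{2 E}{29 + E}$)
$Y{\left(K{\left(5,-4 \right)} \right)} + b{\left(-16 \right)} = \frac{-87 - \frac{1}{6}}{29 + \frac{1}{6}} - \left(2 - \frac{18}{-16}\right) = \frac{-87 - \frac{1}{6}}{\frac{175}{6}} + \left(-2 + 18 \left(- \frac{1}{16}\right)\right) = \frac{6}{175} \left(- \frac{523}{6}\right) - \frac{25}{8} = - \frac{523}{175} - \frac{25}{8} = - \frac{8559}{1400}$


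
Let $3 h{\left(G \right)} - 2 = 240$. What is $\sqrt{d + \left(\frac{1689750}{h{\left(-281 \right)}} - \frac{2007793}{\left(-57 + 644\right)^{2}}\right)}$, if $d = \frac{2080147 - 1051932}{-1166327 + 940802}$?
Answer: $\frac{\sqrt{1775922068627774018565}}{291242985} \approx 144.7$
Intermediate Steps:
$h{\left(G \right)} = \frac{242}{3}$ ($h{\left(G \right)} = \frac{2}{3} + \frac{1}{3} \cdot 240 = \frac{2}{3} + 80 = \frac{242}{3}$)
$d = - \frac{205643}{45105}$ ($d = \frac{1028215}{-225525} = 1028215 \left(- \frac{1}{225525}\right) = - \frac{205643}{45105} \approx -4.5592$)
$\sqrt{d + \left(\frac{1689750}{h{\left(-281 \right)}} - \frac{2007793}{\left(-57 + 644\right)^{2}}\right)} = \sqrt{- \frac{205643}{45105} + \left(\frac{1689750}{\frac{242}{3}} - \frac{2007793}{\left(-57 + 644\right)^{2}}\right)} = \sqrt{- \frac{205643}{45105} + \left(1689750 \cdot \frac{3}{242} - \frac{2007793}{587^{2}}\right)} = \sqrt{- \frac{205643}{45105} + \left(\frac{2534625}{121} - \frac{2007793}{344569}\right)} = \sqrt{- \frac{205643}{45105} + \frac{873110258672}{41692849}} = \sqrt{\frac{39373064374853653}{1880555954145}} = \frac{\sqrt{1775922068627774018565}}{291242985}$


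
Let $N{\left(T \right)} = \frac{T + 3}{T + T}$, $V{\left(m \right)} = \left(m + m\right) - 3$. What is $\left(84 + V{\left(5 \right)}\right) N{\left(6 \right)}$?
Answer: $\frac{273}{4} \approx 68.25$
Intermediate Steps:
$V{\left(m \right)} = -3 + 2 m$ ($V{\left(m \right)} = 2 m - 3 = -3 + 2 m$)
$N{\left(T \right)} = \frac{3 + T}{2 T}$
$\left(84 + V{\left(5 \right)}\right) N{\left(6 \right)} = \left(84 + \left(-3 + 2 \cdot 5\right)\right) \frac{3 + 6}{2 \cdot 6} = \left(84 + \left(-3 + 10\right)\right) \frac{1}{2} \cdot \frac{1}{6} \cdot 9 = \left(84 + 7\right) \frac{3}{4} = 91 \cdot \frac{3}{4} = \frac{273}{4}$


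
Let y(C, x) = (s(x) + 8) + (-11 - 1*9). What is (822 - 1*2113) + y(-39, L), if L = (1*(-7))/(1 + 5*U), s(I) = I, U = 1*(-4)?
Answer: -24750/19 ≈ -1302.6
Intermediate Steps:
U = -4
L = 7/19 (L = (1*(-7))/(1 + 5*(-4)) = -7/(1 - 20) = -7/(-19) = -7*(-1/19) = 7/19 ≈ 0.36842)
y(C, x) = -12 + x (y(C, x) = (x + 8) + (-11 - 1*9) = (8 + x) + (-11 - 9) = (8 + x) - 20 = -12 + x)
(822 - 1*2113) + y(-39, L) = (822 - 1*2113) + (-12 + 7/19) = (822 - 2113) - 221/19 = -1291 - 221/19 = -24750/19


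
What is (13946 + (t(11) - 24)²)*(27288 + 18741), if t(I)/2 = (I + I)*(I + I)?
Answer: 41660019378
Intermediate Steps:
t(I) = 8*I² (t(I) = 2*((I + I)*(I + I)) = 2*((2*I)*(2*I)) = 2*(4*I²) = 8*I²)
(13946 + (t(11) - 24)²)*(27288 + 18741) = (13946 + (8*11² - 24)²)*(27288 + 18741) = (13946 + (8*121 - 24)²)*46029 = (13946 + (968 - 24)²)*46029 = (13946 + 944²)*46029 = (13946 + 891136)*46029 = 905082*46029 = 41660019378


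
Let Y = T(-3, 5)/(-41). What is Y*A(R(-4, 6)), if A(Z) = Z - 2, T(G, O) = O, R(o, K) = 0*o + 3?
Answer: -5/41 ≈ -0.12195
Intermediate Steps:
R(o, K) = 3 (R(o, K) = 0 + 3 = 3)
Y = -5/41 (Y = 5/(-41) = 5*(-1/41) = -5/41 ≈ -0.12195)
A(Z) = -2 + Z
Y*A(R(-4, 6)) = -5*(-2 + 3)/41 = -5/41*1 = -5/41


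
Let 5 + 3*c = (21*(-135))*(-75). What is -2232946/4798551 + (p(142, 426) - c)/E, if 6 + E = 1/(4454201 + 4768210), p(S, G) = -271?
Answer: 3148312675081432981/265525252360215 ≈ 11857.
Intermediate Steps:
c = 212620/3 (c = -5/3 + ((21*(-135))*(-75))/3 = -5/3 + (-2835*(-75))/3 = -5/3 + (⅓)*212625 = -5/3 + 70875 = 212620/3 ≈ 70873.)
E = -55334465/9222411 (E = -6 + 1/(4454201 + 4768210) = -6 + 1/9222411 = -55334465/9222411 ≈ -6.0000)
-2232946/4798551 + (p(142, 426) - c)/E = -2232946/4798551 + (-271 - 1*212620/3)/(-55334465/9222411) = -2232946*1/4798551 + (-271 - 212620/3)*(-9222411/55334465) = -2232946/4798551 - 213433/3*(-9222411/55334465) = -2232946/4798551 + 656122282321/55334465 = 3148312675081432981/265525252360215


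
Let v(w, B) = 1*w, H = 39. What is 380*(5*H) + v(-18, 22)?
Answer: 74082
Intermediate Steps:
v(w, B) = w
380*(5*H) + v(-18, 22) = 380*(5*39) - 18 = 380*195 - 18 = 74100 - 18 = 74082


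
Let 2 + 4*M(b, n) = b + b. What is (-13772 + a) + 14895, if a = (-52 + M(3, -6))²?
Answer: 3724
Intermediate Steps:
M(b, n) = -½ + b/2 (M(b, n) = -½ + (b + b)/4 = -½ + (2*b)/4 = -½ + b/2)
a = 2601 (a = (-52 + (-½ + (½)*3))² = (-52 + (-½ + 3/2))² = (-52 + 1)² = (-51)² = 2601)
(-13772 + a) + 14895 = (-13772 + 2601) + 14895 = -11171 + 14895 = 3724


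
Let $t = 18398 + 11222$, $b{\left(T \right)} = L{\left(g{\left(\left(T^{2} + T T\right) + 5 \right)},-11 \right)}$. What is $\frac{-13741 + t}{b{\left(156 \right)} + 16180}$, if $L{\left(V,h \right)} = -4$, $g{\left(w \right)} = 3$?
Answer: $\frac{5293}{5392} \approx 0.98164$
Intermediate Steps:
$b{\left(T \right)} = -4$
$t = 29620$
$\frac{-13741 + t}{b{\left(156 \right)} + 16180} = \frac{-13741 + 29620}{-4 + 16180} = \frac{15879}{16176} = 15879 \cdot \frac{1}{16176} = \frac{5293}{5392}$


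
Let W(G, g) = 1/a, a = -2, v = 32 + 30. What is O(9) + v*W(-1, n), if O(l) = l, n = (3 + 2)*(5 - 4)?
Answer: -22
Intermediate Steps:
v = 62
n = 5 (n = 5*1 = 5)
W(G, g) = -½ (W(G, g) = 1/(-2) = -½)
O(9) + v*W(-1, n) = 9 + 62*(-½) = 9 - 31 = -22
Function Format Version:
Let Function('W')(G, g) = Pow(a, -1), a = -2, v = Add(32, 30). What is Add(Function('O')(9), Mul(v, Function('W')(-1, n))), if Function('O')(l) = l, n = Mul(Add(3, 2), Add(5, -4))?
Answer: -22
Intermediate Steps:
v = 62
n = 5 (n = Mul(5, 1) = 5)
Function('W')(G, g) = Rational(-1, 2) (Function('W')(G, g) = Pow(-2, -1) = Rational(-1, 2))
Add(Function('O')(9), Mul(v, Function('W')(-1, n))) = Add(9, Mul(62, Rational(-1, 2))) = Add(9, -31) = -22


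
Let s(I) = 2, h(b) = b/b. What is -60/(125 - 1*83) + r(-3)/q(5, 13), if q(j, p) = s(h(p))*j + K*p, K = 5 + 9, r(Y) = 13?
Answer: -1829/1344 ≈ -1.3609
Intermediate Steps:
h(b) = 1
K = 14
q(j, p) = 2*j + 14*p
-60/(125 - 1*83) + r(-3)/q(5, 13) = -60/(125 - 1*83) + 13/(2*5 + 14*13) = -60/(125 - 83) + 13/(10 + 182) = -60/42 + 13/192 = -60*1/42 + 13*(1/192) = -10/7 + 13/192 = -1829/1344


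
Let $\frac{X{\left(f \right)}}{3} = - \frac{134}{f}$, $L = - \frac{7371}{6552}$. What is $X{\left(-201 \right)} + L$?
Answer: $\frac{7}{8} \approx 0.875$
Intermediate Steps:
$L = - \frac{9}{8}$ ($L = \left(-7371\right) \frac{1}{6552} = - \frac{9}{8} \approx -1.125$)
$X{\left(f \right)} = - \frac{402}{f}$ ($X{\left(f \right)} = 3 \left(- \frac{134}{f}\right) = - \frac{402}{f}$)
$X{\left(-201 \right)} + L = - \frac{402}{-201} - \frac{9}{8} = \left(-402\right) \left(- \frac{1}{201}\right) - \frac{9}{8} = 2 - \frac{9}{8} = \frac{7}{8}$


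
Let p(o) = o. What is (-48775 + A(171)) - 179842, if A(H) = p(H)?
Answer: -228446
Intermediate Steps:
A(H) = H
(-48775 + A(171)) - 179842 = (-48775 + 171) - 179842 = -48604 - 179842 = -228446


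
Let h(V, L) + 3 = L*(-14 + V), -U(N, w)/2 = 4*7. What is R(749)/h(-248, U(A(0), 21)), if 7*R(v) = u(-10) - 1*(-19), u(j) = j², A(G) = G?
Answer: 17/14669 ≈ 0.0011589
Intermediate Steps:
U(N, w) = -56 (U(N, w) = -8*7 = -2*28 = -56)
h(V, L) = -3 + L*(-14 + V)
R(v) = 17 (R(v) = ((-10)² - 1*(-19))/7 = (100 + 19)/7 = (⅐)*119 = 17)
R(749)/h(-248, U(A(0), 21)) = 17/(-3 - 14*(-56) - 56*(-248)) = 17/(-3 + 784 + 13888) = 17/14669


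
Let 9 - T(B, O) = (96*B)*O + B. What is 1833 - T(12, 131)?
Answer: 152748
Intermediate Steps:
T(B, O) = 9 - B - 96*B*O (T(B, O) = 9 - ((96*B)*O + B) = 9 - (96*B*O + B) = 9 - (B + 96*B*O) = 9 + (-B - 96*B*O) = 9 - B - 96*B*O)
1833 - T(12, 131) = 1833 - (9 - 1*12 - 96*12*131) = 1833 - (9 - 12 - 150912) = 1833 - 1*(-150915) = 1833 + 150915 = 152748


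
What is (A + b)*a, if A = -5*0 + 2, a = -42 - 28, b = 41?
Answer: -3010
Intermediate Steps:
a = -70
A = 2 (A = 0 + 2 = 2)
(A + b)*a = (2 + 41)*(-70) = 43*(-70) = -3010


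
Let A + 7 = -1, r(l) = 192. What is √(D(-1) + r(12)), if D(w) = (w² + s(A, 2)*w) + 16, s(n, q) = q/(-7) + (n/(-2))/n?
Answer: √41118/14 ≈ 14.484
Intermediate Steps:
A = -8 (A = -7 - 1 = -8)
s(n, q) = -½ - q/7 (s(n, q) = q*(-⅐) + (n*(-½))/n = -q/7 + (-n/2)/n = -q/7 - ½ = -½ - q/7)
D(w) = 16 + w² - 11*w/14 (D(w) = (w² + (-½ - ⅐*2)*w) + 16 = (w² + (-½ - 2/7)*w) + 16 = (w² - 11*w/14) + 16 = 16 + w² - 11*w/14)
√(D(-1) + r(12)) = √((16 + (-1)² - 11/14*(-1)) + 192) = √((16 + 1 + 11/14) + 192) = √(249/14 + 192) = √(2937/14) = √41118/14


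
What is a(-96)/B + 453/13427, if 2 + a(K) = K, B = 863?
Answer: -924907/11587501 ≈ -0.079819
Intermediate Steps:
a(K) = -2 + K
a(-96)/B + 453/13427 = (-2 - 96)/863 + 453/13427 = -98*1/863 + 453*(1/13427) = -98/863 + 453/13427 = -924907/11587501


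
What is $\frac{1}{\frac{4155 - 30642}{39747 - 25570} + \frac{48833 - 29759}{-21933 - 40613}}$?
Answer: $- \frac{40305211}{87594000} \approx -0.46014$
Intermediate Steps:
$\frac{1}{\frac{4155 - 30642}{39747 - 25570} + \frac{48833 - 29759}{-21933 - 40613}} = \frac{1}{- \frac{26487}{14177} + \frac{19074}{-62546}} = \frac{1}{\left(-26487\right) \frac{1}{14177} + 19074 \left(- \frac{1}{62546}\right)} = \frac{1}{- \frac{26487}{14177} - \frac{867}{2843}} = \frac{1}{- \frac{87594000}{40305211}} = - \frac{40305211}{87594000}$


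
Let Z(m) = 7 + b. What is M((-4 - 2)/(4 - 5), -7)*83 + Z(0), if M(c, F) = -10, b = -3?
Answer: -826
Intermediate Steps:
Z(m) = 4 (Z(m) = 7 - 3 = 4)
M((-4 - 2)/(4 - 5), -7)*83 + Z(0) = -10*83 + 4 = -830 + 4 = -826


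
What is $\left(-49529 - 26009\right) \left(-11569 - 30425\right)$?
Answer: $3172142772$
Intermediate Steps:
$\left(-49529 - 26009\right) \left(-11569 - 30425\right) = \left(-75538\right) \left(-41994\right) = 3172142772$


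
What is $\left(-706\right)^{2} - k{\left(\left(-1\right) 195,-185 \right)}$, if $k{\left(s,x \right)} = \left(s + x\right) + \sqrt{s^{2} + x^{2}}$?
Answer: $498816 - 85 \sqrt{10} \approx 4.9855 \cdot 10^{5}$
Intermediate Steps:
$k{\left(s,x \right)} = s + x + \sqrt{s^{2} + x^{2}}$
$\left(-706\right)^{2} - k{\left(\left(-1\right) 195,-185 \right)} = \left(-706\right)^{2} - \left(\left(-1\right) 195 - 185 + \sqrt{\left(\left(-1\right) 195\right)^{2} + \left(-185\right)^{2}}\right) = 498436 - \left(-195 - 185 + \sqrt{\left(-195\right)^{2} + 34225}\right) = 498436 - \left(-195 - 185 + \sqrt{38025 + 34225}\right) = 498436 - \left(-195 - 185 + \sqrt{72250}\right) = 498436 - \left(-195 - 185 + 85 \sqrt{10}\right) = 498436 - \left(-380 + 85 \sqrt{10}\right) = 498436 + \left(380 - 85 \sqrt{10}\right) = 498816 - 85 \sqrt{10}$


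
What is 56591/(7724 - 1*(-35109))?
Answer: 56591/42833 ≈ 1.3212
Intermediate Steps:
56591/(7724 - 1*(-35109)) = 56591/(7724 + 35109) = 56591/42833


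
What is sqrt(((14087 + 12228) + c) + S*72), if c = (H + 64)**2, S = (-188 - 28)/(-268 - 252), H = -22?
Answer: sqrt(118760135)/65 ≈ 167.66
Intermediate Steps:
S = 27/65 (S = -216/(-520) = -216*(-1/520) = 27/65 ≈ 0.41538)
c = 1764 (c = (-22 + 64)**2 = 42**2 = 1764)
sqrt(((14087 + 12228) + c) + S*72) = sqrt(((14087 + 12228) + 1764) + (27/65)*72) = sqrt((26315 + 1764) + 1944/65) = sqrt(28079 + 1944/65) = sqrt(1827079/65) = sqrt(118760135)/65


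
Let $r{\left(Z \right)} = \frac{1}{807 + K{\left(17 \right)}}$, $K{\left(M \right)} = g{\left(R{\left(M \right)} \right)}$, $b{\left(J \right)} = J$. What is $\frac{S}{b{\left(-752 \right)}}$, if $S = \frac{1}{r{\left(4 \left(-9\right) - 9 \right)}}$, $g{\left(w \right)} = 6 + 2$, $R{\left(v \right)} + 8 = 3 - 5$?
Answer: $- \frac{815}{752} \approx -1.0838$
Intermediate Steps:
$R{\left(v \right)} = -10$ ($R{\left(v \right)} = -8 + \left(3 - 5\right) = -8 - 2 = -10$)
$g{\left(w \right)} = 8$
$K{\left(M \right)} = 8$
$r{\left(Z \right)} = \frac{1}{815}$ ($r{\left(Z \right)} = \frac{1}{807 + 8} = \frac{1}{815}$)
$S = 815$ ($S = \frac{1}{\frac{1}{815}} = 815$)
$\frac{S}{b{\left(-752 \right)}} = \frac{815}{-752} = 815 \left(- \frac{1}{752}\right) = - \frac{815}{752}$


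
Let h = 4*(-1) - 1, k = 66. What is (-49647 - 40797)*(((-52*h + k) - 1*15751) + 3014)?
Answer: 1122500484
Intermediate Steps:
h = -5 (h = -4 - 1 = -5)
(-49647 - 40797)*(((-52*h + k) - 1*15751) + 3014) = (-49647 - 40797)*(((-52*(-5) + 66) - 1*15751) + 3014) = -90444*(((260 + 66) - 15751) + 3014) = -90444*((326 - 15751) + 3014) = -90444*(-15425 + 3014) = -90444*(-12411) = 1122500484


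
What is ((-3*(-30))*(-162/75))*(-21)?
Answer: 20412/5 ≈ 4082.4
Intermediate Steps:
((-3*(-30))*(-162/75))*(-21) = (90*(-162*1/75))*(-21) = (90*(-54/25))*(-21) = -972/5*(-21) = 20412/5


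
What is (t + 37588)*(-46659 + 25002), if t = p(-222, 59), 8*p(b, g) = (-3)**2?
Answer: -6512541441/8 ≈ -8.1407e+8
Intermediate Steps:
p(b, g) = 9/8 (p(b, g) = (1/8)*(-3)**2 = (1/8)*9 = 9/8)
t = 9/8 ≈ 1.1250
(t + 37588)*(-46659 + 25002) = (9/8 + 37588)*(-46659 + 25002) = (300713/8)*(-21657) = -6512541441/8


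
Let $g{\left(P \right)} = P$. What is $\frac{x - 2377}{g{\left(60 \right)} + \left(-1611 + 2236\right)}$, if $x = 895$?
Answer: $- \frac{1482}{685} \approx -2.1635$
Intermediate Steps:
$\frac{x - 2377}{g{\left(60 \right)} + \left(-1611 + 2236\right)} = \frac{895 - 2377}{60 + \left(-1611 + 2236\right)} = - \frac{1482}{60 + 625} = - \frac{1482}{685}$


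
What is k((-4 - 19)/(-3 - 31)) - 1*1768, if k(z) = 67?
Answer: -1701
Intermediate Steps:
k((-4 - 19)/(-3 - 31)) - 1*1768 = 67 - 1*1768 = 67 - 1768 = -1701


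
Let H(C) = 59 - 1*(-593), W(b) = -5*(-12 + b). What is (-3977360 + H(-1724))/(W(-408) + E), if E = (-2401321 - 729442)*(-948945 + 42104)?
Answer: -3976708/2839104251783 ≈ -1.4007e-6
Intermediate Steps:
W(b) = 60 - 5*b
H(C) = 652 (H(C) = 59 + 593 = 652)
E = 2839104249683 (E = -3130763*(-906841) = 2839104249683)
(-3977360 + H(-1724))/(W(-408) + E) = (-3977360 + 652)/((60 - 5*(-408)) + 2839104249683) = -3976708/((60 + 2040) + 2839104249683) = -3976708/(2100 + 2839104249683) = -3976708/2839104251783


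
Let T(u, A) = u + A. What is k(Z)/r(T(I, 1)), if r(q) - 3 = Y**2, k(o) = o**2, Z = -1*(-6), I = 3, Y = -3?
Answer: 3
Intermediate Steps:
T(u, A) = A + u
Z = 6
r(q) = 12 (r(q) = 3 + (-3)**2 = 3 + 9 = 12)
k(Z)/r(T(I, 1)) = 6**2/12 = 36*(1/12) = 3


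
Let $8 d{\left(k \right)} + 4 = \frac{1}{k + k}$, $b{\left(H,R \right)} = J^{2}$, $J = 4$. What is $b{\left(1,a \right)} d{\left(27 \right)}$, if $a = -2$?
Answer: $- \frac{215}{27} \approx -7.963$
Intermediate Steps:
$b{\left(H,R \right)} = 16$ ($b{\left(H,R \right)} = 4^{2} = 16$)
$d{\left(k \right)} = - \frac{1}{2} + \frac{1}{16 k}$ ($d{\left(k \right)} = - \frac{1}{2} + \frac{1}{8 \left(k + k\right)} = - \frac{1}{2} + \frac{1}{8 \cdot 2 k} = - \frac{1}{2} + \frac{\frac{1}{2} \frac{1}{k}}{8} = - \frac{1}{2} + \frac{1}{16 k}$)
$b{\left(1,a \right)} d{\left(27 \right)} = 16 \frac{1 - 216}{16 \cdot 27} = 16 \cdot \frac{1}{16} \cdot \frac{1}{27} \left(1 - 216\right) = 16 \cdot \frac{1}{16} \cdot \frac{1}{27} \left(-215\right) = 16 \left(- \frac{215}{432}\right) = - \frac{215}{27}$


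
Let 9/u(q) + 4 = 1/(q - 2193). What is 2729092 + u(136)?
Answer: 7485893185/2743 ≈ 2.7291e+6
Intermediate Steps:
u(q) = 9/(-4 + 1/(-2193 + q)) (u(q) = 9/(-4 + 1/(q - 2193)) = 9/(-4 + 1/(-2193 + q)))
2729092 + u(136) = 2729092 + 9*(2193 - 1*136)/(-8773 + 4*136) = 2729092 + 9*(2193 - 136)/(-8773 + 544) = 2729092 + 9*2057/(-8229) = 2729092 + 9*(-1/8229)*2057 = 2729092 - 6171/2743 = 7485893185/2743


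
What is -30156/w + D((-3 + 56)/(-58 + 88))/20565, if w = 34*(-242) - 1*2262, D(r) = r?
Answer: 1860530017/647180550 ≈ 2.8748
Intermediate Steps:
w = -10490 (w = -8228 - 2262 = -10490)
-30156/w + D((-3 + 56)/(-58 + 88))/20565 = -30156/(-10490) + ((-3 + 56)/(-58 + 88))/20565 = -30156*(-1/10490) + (53/30)*(1/20565) = 15078/5245 + (53*(1/30))*(1/20565) = 15078/5245 + (53/30)*(1/20565) = 15078/5245 + 53/616950 = 1860530017/647180550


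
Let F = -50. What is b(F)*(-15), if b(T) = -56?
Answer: 840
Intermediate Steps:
b(F)*(-15) = -56*(-15) = 840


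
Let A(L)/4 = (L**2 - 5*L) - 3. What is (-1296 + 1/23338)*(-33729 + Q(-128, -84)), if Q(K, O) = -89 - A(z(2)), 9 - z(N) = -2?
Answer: 515241410645/11669 ≈ 4.4155e+7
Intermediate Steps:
z(N) = 11 (z(N) = 9 - 1*(-2) = 9 + 2 = 11)
A(L) = -12 - 20*L + 4*L**2 (A(L) = 4*((L**2 - 5*L) - 3) = 4*(-3 + L**2 - 5*L) = -12 - 20*L + 4*L**2)
Q(K, O) = -341 (Q(K, O) = -89 - (-12 - 20*11 + 4*11**2) = -89 - (-12 - 220 + 4*121) = -89 - (-12 - 220 + 484) = -89 - 1*252 = -89 - 252 = -341)
(-1296 + 1/23338)*(-33729 + Q(-128, -84)) = (-1296 + 1/23338)*(-33729 - 341) = (-1296 + 1/23338)*(-34070) = -30246047/23338*(-34070) = 515241410645/11669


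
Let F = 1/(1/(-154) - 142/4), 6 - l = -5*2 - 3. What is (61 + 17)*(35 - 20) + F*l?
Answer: 3197317/2734 ≈ 1169.5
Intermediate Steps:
l = 19 (l = 6 - (-5*2 - 3) = 6 - (-10 - 3) = 6 - 1*(-13) = 6 + 13 = 19)
F = -77/2734 (F = 1/(-1/154 - 142*¼) = 1/(-1/154 - 71/2) = 1/(-2734/77) = -77/2734 ≈ -0.028164)
(61 + 17)*(35 - 20) + F*l = (61 + 17)*(35 - 20) - 77/2734*19 = 78*15 - 1463/2734 = 1170 - 1463/2734 = 3197317/2734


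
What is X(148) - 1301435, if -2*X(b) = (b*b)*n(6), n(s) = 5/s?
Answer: -3931685/3 ≈ -1.3106e+6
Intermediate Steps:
X(b) = -5*b**2/12 (X(b) = -b*b*5/6/2 = -b**2*5*(1/6)/2 = -b**2*5/(2*6) = -5*b**2/12)
X(148) - 1301435 = -5/12*148**2 - 1301435 = -5/12*21904 - 1301435 = -27380/3 - 1301435 = -3931685/3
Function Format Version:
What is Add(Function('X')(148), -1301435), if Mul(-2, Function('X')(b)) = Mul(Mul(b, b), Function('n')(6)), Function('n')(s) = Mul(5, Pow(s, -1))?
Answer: Rational(-3931685, 3) ≈ -1.3106e+6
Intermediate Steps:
Function('X')(b) = Mul(Rational(-5, 12), Pow(b, 2)) (Function('X')(b) = Mul(Rational(-1, 2), Mul(Mul(b, b), Mul(5, Pow(6, -1)))) = Mul(Rational(-1, 2), Mul(Pow(b, 2), Mul(5, Rational(1, 6)))) = Mul(Rational(-1, 2), Mul(Pow(b, 2), Rational(5, 6))) = Mul(Rational(-1, 2), Mul(Rational(5, 6), Pow(b, 2))) = Mul(Rational(-5, 12), Pow(b, 2)))
Add(Function('X')(148), -1301435) = Add(Mul(Rational(-5, 12), Pow(148, 2)), -1301435) = Add(Mul(Rational(-5, 12), 21904), -1301435) = Add(Rational(-27380, 3), -1301435) = Rational(-3931685, 3)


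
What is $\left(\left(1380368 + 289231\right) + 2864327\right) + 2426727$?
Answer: $6960653$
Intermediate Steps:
$\left(\left(1380368 + 289231\right) + 2864327\right) + 2426727 = \left(1669599 + 2864327\right) + 2426727 = 4533926 + 2426727 = 6960653$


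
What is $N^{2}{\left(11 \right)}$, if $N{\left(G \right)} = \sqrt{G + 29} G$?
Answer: $4840$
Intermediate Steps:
$N{\left(G \right)} = G \sqrt{29 + G}$ ($N{\left(G \right)} = \sqrt{29 + G} G = G \sqrt{29 + G}$)
$N^{2}{\left(11 \right)} = \left(11 \sqrt{29 + 11}\right)^{2} = \left(11 \sqrt{40}\right)^{2} = \left(11 \cdot 2 \sqrt{10}\right)^{2} = \left(22 \sqrt{10}\right)^{2} = 4840$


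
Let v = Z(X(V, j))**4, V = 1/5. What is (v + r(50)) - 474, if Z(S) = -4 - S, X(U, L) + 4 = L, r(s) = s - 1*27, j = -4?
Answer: -195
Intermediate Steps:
V = 1/5 ≈ 0.20000
r(s) = -27 + s (r(s) = s - 27 = -27 + s)
X(U, L) = -4 + L
v = 256 (v = (-4 - (-4 - 4))**4 = (-4 - 1*(-8))**4 = (-4 + 8)**4 = 4**4 = 256)
(v + r(50)) - 474 = (256 + (-27 + 50)) - 474 = (256 + 23) - 474 = 279 - 474 = -195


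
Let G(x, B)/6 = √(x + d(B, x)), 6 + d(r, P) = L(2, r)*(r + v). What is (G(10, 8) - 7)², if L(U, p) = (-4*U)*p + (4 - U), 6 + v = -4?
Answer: 4657 - 672*√2 ≈ 3706.6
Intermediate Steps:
v = -10 (v = -6 - 4 = -10)
L(U, p) = 4 - U - 4*U*p (L(U, p) = -4*U*p + (4 - U) = 4 - U - 4*U*p)
d(r, P) = -6 + (-10 + r)*(2 - 8*r) (d(r, P) = -6 + (4 - 1*2 - 4*2*r)*(r - 10) = -6 + (4 - 2 - 8*r)*(-10 + r) = -6 + (2 - 8*r)*(-10 + r) = -6 + (-10 + r)*(2 - 8*r))
G(x, B) = 6*√(-26 + x - 8*B² + 82*B) (G(x, B) = 6*√(x + (-26 - 8*B² + 82*B)) = 6*√(-26 + x - 8*B² + 82*B))
(G(10, 8) - 7)² = (6*√(-26 + 10 - 8*8² + 82*8) - 7)² = (6*√(-26 + 10 - 8*64 + 656) - 7)² = (6*√(-26 + 10 - 512 + 656) - 7)² = (6*√128 - 7)² = (6*(8*√2) - 7)² = (48*√2 - 7)² = (-7 + 48*√2)²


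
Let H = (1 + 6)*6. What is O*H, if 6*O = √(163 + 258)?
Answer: 7*√421 ≈ 143.63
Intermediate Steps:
O = √421/6 (O = √(163 + 258)/6 = √421/6 ≈ 3.4197)
H = 42 (H = 7*6 = 42)
O*H = (√421/6)*42 = 7*√421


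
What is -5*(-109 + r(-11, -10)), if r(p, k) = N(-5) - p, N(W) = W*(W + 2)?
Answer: 415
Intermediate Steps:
N(W) = W*(2 + W)
r(p, k) = 15 - p (r(p, k) = -5*(2 - 5) - p = -5*(-3) - p = 15 - p)
-5*(-109 + r(-11, -10)) = -5*(-109 + (15 - 1*(-11))) = -5*(-109 + (15 + 11)) = -5*(-109 + 26) = -5*(-83) = 415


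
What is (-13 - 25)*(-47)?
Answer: 1786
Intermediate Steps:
(-13 - 25)*(-47) = -38*(-47) = 1786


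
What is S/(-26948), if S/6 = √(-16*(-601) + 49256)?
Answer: -3*√14718/6737 ≈ -0.054023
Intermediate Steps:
S = 12*√14718 (S = 6*√(-16*(-601) + 49256) = 6*√(9616 + 49256) = 6*√58872 = 6*(2*√14718) = 12*√14718 ≈ 1455.8)
S/(-26948) = (12*√14718)/(-26948) = (12*√14718)*(-1/26948) = -3*√14718/6737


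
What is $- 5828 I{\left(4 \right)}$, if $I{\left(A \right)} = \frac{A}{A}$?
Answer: $-5828$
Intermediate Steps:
$I{\left(A \right)} = 1$
$- 5828 I{\left(4 \right)} = \left(-5828\right) 1 = -5828$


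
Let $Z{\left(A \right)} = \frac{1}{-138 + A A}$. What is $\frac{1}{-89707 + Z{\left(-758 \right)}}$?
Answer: $- \frac{574426}{51530033181} \approx -1.1147 \cdot 10^{-5}$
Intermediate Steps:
$Z{\left(A \right)} = \frac{1}{-138 + A^{2}}$
$\frac{1}{-89707 + Z{\left(-758 \right)}} = \frac{1}{-89707 + \frac{1}{-138 + \left(-758\right)^{2}}} = \frac{1}{-89707 + \frac{1}{-138 + 574564}} = \frac{1}{-89707 + \frac{1}{574426}} = \frac{1}{- \frac{51530033181}{574426}} = - \frac{574426}{51530033181}$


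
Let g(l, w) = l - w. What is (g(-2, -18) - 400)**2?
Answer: 147456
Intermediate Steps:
(g(-2, -18) - 400)**2 = ((-2 - 1*(-18)) - 400)**2 = ((-2 + 18) - 400)**2 = (16 - 400)**2 = (-384)**2 = 147456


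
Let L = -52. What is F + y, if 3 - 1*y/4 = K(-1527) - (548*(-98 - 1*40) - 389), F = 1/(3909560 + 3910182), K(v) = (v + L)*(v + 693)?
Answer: -43568349411327/7819742 ≈ -5.5716e+6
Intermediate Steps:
K(v) = (-52 + v)*(693 + v) (K(v) = (v - 52)*(v + 693) = (-52 + v)*(693 + v))
F = 1/7819742 ≈ 1.2788e-7
y = -5571584 (y = 12 - 4*((-36036 + (-1527)² + 641*(-1527)) - (548*(-98 - 1*40) - 389)) = 12 - 4*((-36036 + 2331729 - 978807) - (548*(-98 - 40) - 389)) = 12 - 4*(1316886 - (548*(-138) - 389)) = 12 - 4*(1316886 - (-75624 - 389)) = 12 - 4*(1316886 - 1*(-76013)) = 12 - 4*(1316886 + 76013) = 12 - 4*1392899 = 12 - 5571596 = -5571584)
F + y = 1/7819742 - 5571584 = -43568349411327/7819742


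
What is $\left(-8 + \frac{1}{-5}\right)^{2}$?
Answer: $\frac{1681}{25} \approx 67.24$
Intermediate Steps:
$\left(-8 + \frac{1}{-5}\right)^{2} = \left(-8 - \frac{1}{5}\right)^{2} = \left(- \frac{41}{5}\right)^{2} = \frac{1681}{25}$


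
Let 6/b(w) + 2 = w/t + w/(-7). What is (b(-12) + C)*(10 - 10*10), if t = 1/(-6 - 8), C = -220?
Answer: 11620710/587 ≈ 19797.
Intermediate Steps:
t = -1/14 (t = 1/(-14) = -1/14 ≈ -0.071429)
b(w) = 6/(-2 - 99*w/7) (b(w) = 6/(-2 + (w/(-1/14) + w/(-7))) = 6/(-2 + (w*(-14) + w*(-1/7))) = 6/(-2 + (-14*w - w/7)) = 6/(-2 - 99*w/7))
(b(-12) + C)*(10 - 10*10) = (-42/(14 + 99*(-12)) - 220)*(10 - 10*10) = (-42/(14 - 1188) - 220)*(10 - 100) = (-42/(-1174) - 220)*(-90) = (-42*(-1/1174) - 220)*(-90) = (21/587 - 220)*(-90) = -129119/587*(-90) = 11620710/587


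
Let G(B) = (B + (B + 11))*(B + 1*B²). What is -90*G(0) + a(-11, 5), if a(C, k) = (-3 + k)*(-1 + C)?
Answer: -24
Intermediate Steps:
a(C, k) = (-1 + C)*(-3 + k)
G(B) = (11 + 2*B)*(B + B²) (G(B) = (B + (11 + B))*(B + B²) = (11 + 2*B)*(B + B²))
-90*G(0) + a(-11, 5) = -0*(11 + 2*0² + 13*0) + (3 - 1*5 - 3*(-11) - 11*5) = -0*(11 + 2*0 + 0) + (3 - 5 + 33 - 55) = -0*(11 + 0 + 0) - 24 = -0*11 - 24 = -90*0 - 24 = 0 - 24 = -24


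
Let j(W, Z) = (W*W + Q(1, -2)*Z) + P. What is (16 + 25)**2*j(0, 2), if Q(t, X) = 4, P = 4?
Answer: 20172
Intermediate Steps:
j(W, Z) = 4 + W**2 + 4*Z (j(W, Z) = (W*W + 4*Z) + 4 = (W**2 + 4*Z) + 4 = 4 + W**2 + 4*Z)
(16 + 25)**2*j(0, 2) = (16 + 25)**2*(4 + 0**2 + 4*2) = 41**2*(4 + 0 + 8) = 1681*12 = 20172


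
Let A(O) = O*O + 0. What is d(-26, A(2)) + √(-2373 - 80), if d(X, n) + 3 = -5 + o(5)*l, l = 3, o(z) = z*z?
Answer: 67 + I*√2453 ≈ 67.0 + 49.528*I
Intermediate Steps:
o(z) = z²
A(O) = O² (A(O) = O² + 0 = O²)
d(X, n) = 67 (d(X, n) = -3 + (-5 + 5²*3) = -3 + (-5 + 25*3) = -3 + (-5 + 75) = -3 + 70 = 67)
d(-26, A(2)) + √(-2373 - 80) = 67 + √(-2373 - 80) = 67 + √(-2453) = 67 + I*√2453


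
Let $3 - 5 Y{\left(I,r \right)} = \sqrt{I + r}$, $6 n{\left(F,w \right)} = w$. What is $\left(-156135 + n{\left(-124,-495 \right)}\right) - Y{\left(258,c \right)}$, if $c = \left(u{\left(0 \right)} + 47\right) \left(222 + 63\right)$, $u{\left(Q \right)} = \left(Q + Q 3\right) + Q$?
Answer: $- \frac{1562181}{10} + \frac{3 \sqrt{1517}}{5} \approx -1.5619 \cdot 10^{5}$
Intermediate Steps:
$u{\left(Q \right)} = 5 Q$ ($u{\left(Q \right)} = \left(Q + 3 Q\right) + Q = 4 Q + Q = 5 Q$)
$n{\left(F,w \right)} = \frac{w}{6}$
$c = 13395$ ($c = \left(5 \cdot 0 + 47\right) \left(222 + 63\right) = \left(0 + 47\right) 285 = 47 \cdot 285 = 13395$)
$Y{\left(I,r \right)} = \frac{3}{5} - \frac{\sqrt{I + r}}{5}$
$\left(-156135 + n{\left(-124,-495 \right)}\right) - Y{\left(258,c \right)} = \left(-156135 + \frac{1}{6} \left(-495\right)\right) - \left(\frac{3}{5} - \frac{\sqrt{258 + 13395}}{5}\right) = \left(-156135 - \frac{165}{2}\right) - \left(\frac{3}{5} - \frac{\sqrt{13653}}{5}\right) = - \frac{312435}{2} - \left(\frac{3}{5} - \frac{3 \sqrt{1517}}{5}\right) = - \frac{1562181}{10} + \frac{3 \sqrt{1517}}{5}$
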